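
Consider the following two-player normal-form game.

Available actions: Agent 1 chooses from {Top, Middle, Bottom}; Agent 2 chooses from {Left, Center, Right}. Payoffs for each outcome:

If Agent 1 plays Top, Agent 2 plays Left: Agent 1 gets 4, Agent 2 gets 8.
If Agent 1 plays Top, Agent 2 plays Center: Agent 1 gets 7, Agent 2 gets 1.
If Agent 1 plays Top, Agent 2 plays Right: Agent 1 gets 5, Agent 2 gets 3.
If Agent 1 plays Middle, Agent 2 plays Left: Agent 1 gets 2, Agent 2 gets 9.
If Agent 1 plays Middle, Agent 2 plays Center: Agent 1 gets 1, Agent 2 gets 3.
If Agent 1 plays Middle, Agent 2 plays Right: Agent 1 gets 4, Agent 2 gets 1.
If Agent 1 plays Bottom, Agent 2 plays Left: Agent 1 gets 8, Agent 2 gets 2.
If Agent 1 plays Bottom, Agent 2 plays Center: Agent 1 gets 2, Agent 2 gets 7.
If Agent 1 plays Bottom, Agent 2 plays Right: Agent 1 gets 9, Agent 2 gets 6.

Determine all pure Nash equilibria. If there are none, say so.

(Top, Left): Agent 1 can switch to Bottom (4 → 8). Not NE.
(Top, Center): Agent 2 can switch to Left (1 → 8). Not NE.
(Top, Right): Agent 1 can switch to Bottom (5 → 9). Not NE.
(Middle, Left): Agent 1 can switch to Top (2 → 4). Not NE.
(Middle, Center): Agent 1 can switch to Top (1 → 7). Not NE.
(Middle, Right): Agent 1 can switch to Top (4 → 5). Not NE.
(Bottom, Left): Agent 2 can switch to Center (2 → 7). Not NE.
(Bottom, Center): Agent 1 can switch to Top (2 → 7). Not NE.
(Bottom, Right): Agent 2 can switch to Center (6 → 7). Not NE.

No pure-strategy Nash equilibrium.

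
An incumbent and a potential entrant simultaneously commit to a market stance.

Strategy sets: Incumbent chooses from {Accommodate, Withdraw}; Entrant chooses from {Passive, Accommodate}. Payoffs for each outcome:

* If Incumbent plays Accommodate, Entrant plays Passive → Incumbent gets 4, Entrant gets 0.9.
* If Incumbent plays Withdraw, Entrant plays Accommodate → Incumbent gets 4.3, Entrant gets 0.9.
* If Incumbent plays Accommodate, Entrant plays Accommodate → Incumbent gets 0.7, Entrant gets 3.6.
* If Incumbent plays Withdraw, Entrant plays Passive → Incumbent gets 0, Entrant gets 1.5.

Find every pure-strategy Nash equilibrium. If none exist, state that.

There is no pure-strategy Nash equilibrium.

Incumbent against Passive: payoffs 4, 0 → best response Accommodate.
Incumbent against Accommodate: payoffs 0.7, 4.3 → best response Withdraw.
Entrant against Accommodate: payoffs 0.9, 3.6 → best response Accommodate.
Entrant against Withdraw: payoffs 1.5, 0.9 → best response Passive.
No profile is a mutual best response for all players.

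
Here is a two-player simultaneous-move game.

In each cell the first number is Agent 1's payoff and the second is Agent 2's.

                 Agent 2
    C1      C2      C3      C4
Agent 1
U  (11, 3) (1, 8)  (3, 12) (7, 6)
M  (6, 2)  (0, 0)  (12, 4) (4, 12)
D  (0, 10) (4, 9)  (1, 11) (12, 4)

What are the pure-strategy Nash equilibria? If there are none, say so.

For each strategy profile, look for a profitable unilateral deviation.
(U, C1): Agent 2 can switch to C2 (3 → 8). Not NE.
(U, C2): Agent 1 can switch to D (1 → 4). Not NE.
(U, C3): Agent 1 can switch to M (3 → 12). Not NE.
(U, C4): Agent 1 can switch to D (7 → 12). Not NE.
(M, C1): Agent 1 can switch to U (6 → 11). Not NE.
(M, C2): Agent 1 can switch to U (0 → 1). Not NE.
(M, C3): Agent 2 can switch to C4 (4 → 12). Not NE.
(M, C4): Agent 1 can switch to U (4 → 7). Not NE.
(D, C1): Agent 1 can switch to U (0 → 11). Not NE.
(D, C2): Agent 2 can switch to C1 (9 → 10). Not NE.
(D, C3): Agent 1 can switch to U (1 → 3). Not NE.
(D, C4): Agent 2 can switch to C1 (4 → 10). Not NE.

none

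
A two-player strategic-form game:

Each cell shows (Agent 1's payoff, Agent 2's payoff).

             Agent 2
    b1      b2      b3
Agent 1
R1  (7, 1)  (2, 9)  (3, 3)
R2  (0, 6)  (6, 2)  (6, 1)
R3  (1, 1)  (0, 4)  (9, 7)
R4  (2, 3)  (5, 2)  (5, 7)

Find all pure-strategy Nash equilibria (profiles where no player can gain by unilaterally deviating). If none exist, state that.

(R3, b3)

Agent 1 against b1: payoffs 7, 0, 1, 2 → best response R1.
Agent 1 against b2: payoffs 2, 6, 0, 5 → best response R2.
Agent 1 against b3: payoffs 3, 6, 9, 5 → best response R3.
Agent 2 against R1: payoffs 1, 9, 3 → best response b2.
Agent 2 against R2: payoffs 6, 2, 1 → best response b1.
Agent 2 against R3: payoffs 1, 4, 7 → best response b3.
Agent 2 against R4: payoffs 3, 2, 7 → best response b3.
Mutual best responses: (R3, b3).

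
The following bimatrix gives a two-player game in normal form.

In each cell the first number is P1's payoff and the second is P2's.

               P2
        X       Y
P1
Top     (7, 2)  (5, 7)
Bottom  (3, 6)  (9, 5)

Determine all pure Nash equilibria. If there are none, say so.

No pure-strategy Nash equilibrium.

(Top, X): P2 can switch to Y (2 → 7). Not NE.
(Top, Y): P1 can switch to Bottom (5 → 9). Not NE.
(Bottom, X): P1 can switch to Top (3 → 7). Not NE.
(Bottom, Y): P2 can switch to X (5 → 6). Not NE.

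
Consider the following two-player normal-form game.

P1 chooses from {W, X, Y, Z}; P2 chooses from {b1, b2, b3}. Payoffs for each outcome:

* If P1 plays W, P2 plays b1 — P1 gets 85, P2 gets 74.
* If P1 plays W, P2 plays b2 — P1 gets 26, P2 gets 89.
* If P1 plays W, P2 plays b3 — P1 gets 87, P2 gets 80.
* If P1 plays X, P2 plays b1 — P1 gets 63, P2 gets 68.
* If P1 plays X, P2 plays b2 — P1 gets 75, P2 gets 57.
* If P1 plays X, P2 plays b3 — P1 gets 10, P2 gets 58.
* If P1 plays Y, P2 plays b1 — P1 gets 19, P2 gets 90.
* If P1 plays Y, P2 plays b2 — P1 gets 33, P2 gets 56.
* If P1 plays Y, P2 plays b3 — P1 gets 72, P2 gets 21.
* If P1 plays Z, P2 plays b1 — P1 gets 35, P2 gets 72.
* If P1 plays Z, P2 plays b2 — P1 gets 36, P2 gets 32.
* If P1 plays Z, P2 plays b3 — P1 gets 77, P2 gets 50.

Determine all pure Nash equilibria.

Check each profile: it is a Nash equilibrium iff no player can strictly gain by switching unilaterally.
(W, b1): P2 can switch to b2 (74 → 89). Not NE.
(W, b2): P1 can switch to X (26 → 75). Not NE.
(W, b3): P2 can switch to b2 (80 → 89). Not NE.
(X, b1): P1 can switch to W (63 → 85). Not NE.
(X, b2): P2 can switch to b1 (57 → 68). Not NE.
(X, b3): P1 can switch to W (10 → 87). Not NE.
(The remaining 6 profiles each have a profitable deviation by the same check.)

There is no pure-strategy Nash equilibrium.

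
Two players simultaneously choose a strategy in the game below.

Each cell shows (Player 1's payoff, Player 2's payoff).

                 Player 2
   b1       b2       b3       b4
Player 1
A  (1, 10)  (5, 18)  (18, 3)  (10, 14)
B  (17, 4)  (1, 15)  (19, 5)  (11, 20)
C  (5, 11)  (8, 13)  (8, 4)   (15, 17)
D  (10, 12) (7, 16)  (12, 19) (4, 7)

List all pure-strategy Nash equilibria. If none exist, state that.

(C, b4)

Mark each player's best response to every combination of opponents' strategies; a profile where every player is best-responding is a pure Nash equilibrium.
Player 1 against b1: payoffs 1, 17, 5, 10 → best response B.
Player 1 against b2: payoffs 5, 1, 8, 7 → best response C.
Player 1 against b3: payoffs 18, 19, 8, 12 → best response B.
Player 1 against b4: payoffs 10, 11, 15, 4 → best response C.
Player 2 against A: payoffs 10, 18, 3, 14 → best response b2.
Player 2 against B: payoffs 4, 15, 5, 20 → best response b4.
Player 2 against C: payoffs 11, 13, 4, 17 → best response b4.
Player 2 against D: payoffs 12, 16, 19, 7 → best response b3.
Mutual best responses: (C, b4).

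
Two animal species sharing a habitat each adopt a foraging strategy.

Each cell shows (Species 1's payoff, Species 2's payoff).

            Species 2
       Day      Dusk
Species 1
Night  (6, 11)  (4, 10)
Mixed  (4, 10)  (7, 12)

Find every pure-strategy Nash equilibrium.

The pure Nash equilibria are (Night, Day), (Mixed, Dusk).

Species 1 against Day: payoffs 6, 4 → best response Night.
Species 1 against Dusk: payoffs 4, 7 → best response Mixed.
Species 2 against Night: payoffs 11, 10 → best response Day.
Species 2 against Mixed: payoffs 10, 12 → best response Dusk.
Mutual best responses: (Night, Day); (Mixed, Dusk).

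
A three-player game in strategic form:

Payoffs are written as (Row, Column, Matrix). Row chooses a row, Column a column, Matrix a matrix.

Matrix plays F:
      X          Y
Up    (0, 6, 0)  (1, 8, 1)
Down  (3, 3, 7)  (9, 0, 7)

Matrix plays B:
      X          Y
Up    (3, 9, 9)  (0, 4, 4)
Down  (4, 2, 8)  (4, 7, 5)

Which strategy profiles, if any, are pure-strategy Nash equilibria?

This game has no pure Nash equilibrium.

Row against (X, F): payoffs 0, 3 → best response Down.
Row against (X, B): payoffs 3, 4 → best response Down.
Row against (Y, F): payoffs 1, 9 → best response Down.
Row against (Y, B): payoffs 0, 4 → best response Down.
Column against (Up, F): payoffs 6, 8 → best response Y.
Column against (Up, B): payoffs 9, 4 → best response X.
Column against (Down, F): payoffs 3, 0 → best response X.
Column against (Down, B): payoffs 2, 7 → best response Y.
Matrix against (Up, X): payoffs 0, 9 → best response B.
Matrix against (Up, Y): payoffs 1, 4 → best response B.
Matrix against (Down, X): payoffs 7, 8 → best response B.
Matrix against (Down, Y): payoffs 7, 5 → best response F.
No profile is a mutual best response for all players.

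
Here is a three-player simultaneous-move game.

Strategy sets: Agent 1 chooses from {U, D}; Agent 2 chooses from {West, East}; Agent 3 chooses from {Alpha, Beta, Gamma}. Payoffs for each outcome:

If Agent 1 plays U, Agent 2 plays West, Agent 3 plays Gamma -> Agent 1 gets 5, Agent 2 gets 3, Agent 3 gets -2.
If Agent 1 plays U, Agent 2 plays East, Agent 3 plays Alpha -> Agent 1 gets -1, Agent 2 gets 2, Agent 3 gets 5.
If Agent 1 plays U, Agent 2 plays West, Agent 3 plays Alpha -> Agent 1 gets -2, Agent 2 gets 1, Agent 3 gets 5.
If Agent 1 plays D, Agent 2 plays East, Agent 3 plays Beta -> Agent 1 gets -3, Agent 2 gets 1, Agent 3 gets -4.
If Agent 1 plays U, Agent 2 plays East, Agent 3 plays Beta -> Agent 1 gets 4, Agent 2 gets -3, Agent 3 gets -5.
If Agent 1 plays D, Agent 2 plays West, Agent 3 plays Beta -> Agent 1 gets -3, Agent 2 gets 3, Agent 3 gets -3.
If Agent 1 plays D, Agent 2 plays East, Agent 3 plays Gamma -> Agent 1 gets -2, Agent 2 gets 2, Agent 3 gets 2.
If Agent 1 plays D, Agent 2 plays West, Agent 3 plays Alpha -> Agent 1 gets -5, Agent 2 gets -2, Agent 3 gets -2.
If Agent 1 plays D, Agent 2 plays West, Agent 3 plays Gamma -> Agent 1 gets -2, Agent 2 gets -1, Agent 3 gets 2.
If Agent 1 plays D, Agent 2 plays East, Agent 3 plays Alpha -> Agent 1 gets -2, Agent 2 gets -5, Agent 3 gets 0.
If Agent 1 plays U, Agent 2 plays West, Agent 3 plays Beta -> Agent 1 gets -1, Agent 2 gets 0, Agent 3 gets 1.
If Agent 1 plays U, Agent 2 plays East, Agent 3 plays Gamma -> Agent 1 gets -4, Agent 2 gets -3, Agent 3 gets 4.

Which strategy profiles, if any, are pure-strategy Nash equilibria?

(U, East, Alpha); (D, East, Gamma)

For each player, find the best response to each opponent profile; mutual best responses are the pure NE.
Agent 1 against (West, Alpha): payoffs -2, -5 → best response U.
Agent 1 against (West, Beta): payoffs -1, -3 → best response U.
Agent 1 against (West, Gamma): payoffs 5, -2 → best response U.
Agent 1 against (East, Alpha): payoffs -1, -2 → best response U.
Agent 1 against (East, Beta): payoffs 4, -3 → best response U.
Agent 1 against (East, Gamma): payoffs -4, -2 → best response D.
Agent 2 against (U, Alpha): payoffs 1, 2 → best response East.
Agent 2 against (U, Beta): payoffs 0, -3 → best response West.
Agent 2 against (U, Gamma): payoffs 3, -3 → best response West.
Agent 2 against (D, Alpha): payoffs -2, -5 → best response West.
Agent 2 against (D, Beta): payoffs 3, 1 → best response West.
Agent 2 against (D, Gamma): payoffs -1, 2 → best response East.
Agent 3 against (U, West): payoffs 5, 1, -2 → best response Alpha.
Agent 3 against (U, East): payoffs 5, -5, 4 → best response Alpha.
Agent 3 against (D, West): payoffs -2, -3, 2 → best response Gamma.
Agent 3 against (D, East): payoffs 0, -4, 2 → best response Gamma.
Mutual best responses: (U, East, Alpha); (D, East, Gamma).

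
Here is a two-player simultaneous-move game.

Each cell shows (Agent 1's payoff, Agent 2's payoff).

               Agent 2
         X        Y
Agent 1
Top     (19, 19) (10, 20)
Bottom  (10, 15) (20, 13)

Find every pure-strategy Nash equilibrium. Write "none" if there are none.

There is no pure-strategy Nash equilibrium.

Check each profile: it is a Nash equilibrium iff no player can strictly gain by switching unilaterally.
(Top, X): Agent 2 can switch to Y (19 → 20). Not NE.
(Top, Y): Agent 1 can switch to Bottom (10 → 20). Not NE.
(Bottom, X): Agent 1 can switch to Top (10 → 19). Not NE.
(Bottom, Y): Agent 2 can switch to X (13 → 15). Not NE.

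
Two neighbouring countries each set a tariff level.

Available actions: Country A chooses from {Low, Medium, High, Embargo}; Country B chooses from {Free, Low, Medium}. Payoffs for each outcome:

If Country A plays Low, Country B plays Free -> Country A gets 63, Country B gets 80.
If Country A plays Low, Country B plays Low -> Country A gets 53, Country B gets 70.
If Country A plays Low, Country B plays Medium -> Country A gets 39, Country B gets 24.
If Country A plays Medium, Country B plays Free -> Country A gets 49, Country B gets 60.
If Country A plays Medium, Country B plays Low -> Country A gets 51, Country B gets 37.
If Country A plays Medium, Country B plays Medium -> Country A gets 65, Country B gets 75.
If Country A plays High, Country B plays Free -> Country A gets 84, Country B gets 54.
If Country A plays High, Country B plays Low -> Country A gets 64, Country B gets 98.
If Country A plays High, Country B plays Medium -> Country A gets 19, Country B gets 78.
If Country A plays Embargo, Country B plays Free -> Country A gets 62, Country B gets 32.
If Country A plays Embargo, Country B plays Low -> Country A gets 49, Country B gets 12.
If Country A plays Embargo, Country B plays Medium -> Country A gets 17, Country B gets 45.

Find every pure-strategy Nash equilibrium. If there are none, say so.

(Medium, Medium) and (High, Low)

(Low, Free): Country A can switch to High (63 → 84). Not NE.
(Low, Low): Country A can switch to High (53 → 64). Not NE.
(Low, Medium): Country A can switch to Medium (39 → 65). Not NE.
(Medium, Free): Country A can switch to Low (49 → 63). Not NE.
(Medium, Low): Country A can switch to Low (51 → 53). Not NE.
(Medium, Medium): Country A gets 65, best alternative 39; Country B gets 75, best alternative 60. No profitable deviation — NE.
(High, Free): Country B can switch to Low (54 → 98). Not NE.
(High, Low): Country A gets 64, best alternative 53; Country B gets 98, best alternative 78. No profitable deviation — NE.
(High, Medium): Country A can switch to Low (19 → 39). Not NE.
(Embargo, Free): Country A can switch to Low (62 → 63). Not NE.
(Embargo, Low): Country A can switch to Low (49 → 53). Not NE.
(Embargo, Medium): Country A can switch to Low (17 → 39). Not NE.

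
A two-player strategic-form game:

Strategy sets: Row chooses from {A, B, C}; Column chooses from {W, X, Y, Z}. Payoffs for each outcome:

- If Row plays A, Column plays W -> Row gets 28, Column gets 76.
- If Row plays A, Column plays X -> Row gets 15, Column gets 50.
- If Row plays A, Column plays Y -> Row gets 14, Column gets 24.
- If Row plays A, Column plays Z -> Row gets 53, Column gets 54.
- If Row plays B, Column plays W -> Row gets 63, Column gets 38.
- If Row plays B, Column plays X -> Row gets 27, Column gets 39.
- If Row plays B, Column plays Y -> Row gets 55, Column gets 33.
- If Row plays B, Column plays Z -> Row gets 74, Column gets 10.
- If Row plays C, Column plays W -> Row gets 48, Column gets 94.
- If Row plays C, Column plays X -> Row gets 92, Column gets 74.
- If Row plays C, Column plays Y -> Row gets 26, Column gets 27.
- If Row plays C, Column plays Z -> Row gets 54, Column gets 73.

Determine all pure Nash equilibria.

(A, W): Row can switch to B (28 → 63). Not NE.
(A, X): Row can switch to B (15 → 27). Not NE.
(A, Y): Row can switch to B (14 → 55). Not NE.
(A, Z): Row can switch to B (53 → 74). Not NE.
(B, W): Column can switch to X (38 → 39). Not NE.
(B, X): Row can switch to C (27 → 92). Not NE.
(B, Y): Column can switch to W (33 → 38). Not NE.
(B, Z): Column can switch to W (10 → 38). Not NE.
(The remaining 4 profiles each have a profitable deviation by the same check.)

No pure-strategy Nash equilibrium.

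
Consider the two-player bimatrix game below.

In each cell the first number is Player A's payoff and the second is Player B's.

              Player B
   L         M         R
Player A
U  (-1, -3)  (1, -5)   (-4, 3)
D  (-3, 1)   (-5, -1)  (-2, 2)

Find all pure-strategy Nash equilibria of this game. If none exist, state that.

Player A against L: payoffs -1, -3 → best response U.
Player A against M: payoffs 1, -5 → best response U.
Player A against R: payoffs -4, -2 → best response D.
Player B against U: payoffs -3, -5, 3 → best response R.
Player B against D: payoffs 1, -1, 2 → best response R.
Mutual best responses: (D, R).

(D, R)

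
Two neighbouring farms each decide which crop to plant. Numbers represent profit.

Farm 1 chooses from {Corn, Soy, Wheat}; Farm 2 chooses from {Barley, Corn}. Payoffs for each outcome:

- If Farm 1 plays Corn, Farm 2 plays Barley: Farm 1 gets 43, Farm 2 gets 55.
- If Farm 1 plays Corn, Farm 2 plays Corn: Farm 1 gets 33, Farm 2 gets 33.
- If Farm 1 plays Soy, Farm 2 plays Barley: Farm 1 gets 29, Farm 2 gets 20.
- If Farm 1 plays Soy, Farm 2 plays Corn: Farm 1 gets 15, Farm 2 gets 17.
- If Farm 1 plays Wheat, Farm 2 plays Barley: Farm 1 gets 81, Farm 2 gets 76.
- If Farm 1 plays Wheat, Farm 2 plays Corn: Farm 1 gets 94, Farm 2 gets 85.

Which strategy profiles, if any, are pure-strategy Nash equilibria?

For each player, find the best response to each opponent profile; mutual best responses are the pure NE.
Farm 1 against Barley: payoffs 43, 29, 81 → best response Wheat.
Farm 1 against Corn: payoffs 33, 15, 94 → best response Wheat.
Farm 2 against Corn: payoffs 55, 33 → best response Barley.
Farm 2 against Soy: payoffs 20, 17 → best response Barley.
Farm 2 against Wheat: payoffs 76, 85 → best response Corn.
Mutual best responses: (Wheat, Corn).

Pure NE: (Wheat, Corn)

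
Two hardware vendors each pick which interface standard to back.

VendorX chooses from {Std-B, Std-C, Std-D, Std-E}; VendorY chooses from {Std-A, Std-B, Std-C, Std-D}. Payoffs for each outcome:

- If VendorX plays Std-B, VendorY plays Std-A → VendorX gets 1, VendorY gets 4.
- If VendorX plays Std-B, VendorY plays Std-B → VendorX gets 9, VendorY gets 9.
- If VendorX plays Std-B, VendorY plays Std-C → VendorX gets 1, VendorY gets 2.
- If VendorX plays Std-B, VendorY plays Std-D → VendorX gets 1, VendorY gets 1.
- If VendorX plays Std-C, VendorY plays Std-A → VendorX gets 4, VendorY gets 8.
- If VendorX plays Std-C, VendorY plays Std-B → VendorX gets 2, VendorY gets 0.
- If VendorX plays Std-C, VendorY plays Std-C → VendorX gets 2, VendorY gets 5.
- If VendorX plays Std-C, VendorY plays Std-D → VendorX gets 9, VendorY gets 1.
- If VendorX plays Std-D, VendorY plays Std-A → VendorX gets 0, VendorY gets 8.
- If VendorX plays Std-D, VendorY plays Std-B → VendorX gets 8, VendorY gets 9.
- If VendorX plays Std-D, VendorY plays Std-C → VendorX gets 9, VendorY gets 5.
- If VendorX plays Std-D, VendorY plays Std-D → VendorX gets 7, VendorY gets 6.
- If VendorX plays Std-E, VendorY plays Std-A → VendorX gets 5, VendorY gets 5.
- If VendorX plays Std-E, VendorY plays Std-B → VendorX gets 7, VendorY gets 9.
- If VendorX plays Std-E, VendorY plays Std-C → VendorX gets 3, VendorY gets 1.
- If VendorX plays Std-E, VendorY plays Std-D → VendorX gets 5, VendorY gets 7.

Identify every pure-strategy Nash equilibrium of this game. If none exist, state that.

Pure NE: (Std-B, Std-B)

(Std-B, Std-A): VendorX can switch to Std-C (1 → 4). Not NE.
(Std-B, Std-B): VendorX gets 9, best alternative 8; VendorY gets 9, best alternative 4. No profitable deviation — NE.
(Std-B, Std-C): VendorX can switch to Std-C (1 → 2). Not NE.
(Std-B, Std-D): VendorX can switch to Std-C (1 → 9). Not NE.
(Std-C, Std-A): VendorX can switch to Std-E (4 → 5). Not NE.
(Std-C, Std-B): VendorX can switch to Std-B (2 → 9). Not NE.
(Std-C, Std-C): VendorX can switch to Std-D (2 → 9). Not NE.
(Std-C, Std-D): VendorY can switch to Std-A (1 → 8). Not NE.
(Std-D, Std-A): VendorX can switch to Std-B (0 → 1). Not NE.
(Std-D, Std-B): VendorX can switch to Std-B (8 → 9). Not NE.
(Std-D, Std-C): VendorY can switch to Std-A (5 → 8). Not NE.
(Std-D, Std-D): VendorX can switch to Std-C (7 → 9). Not NE.
(Std-E, Std-A): VendorY can switch to Std-B (5 → 9). Not NE.
(The remaining 3 profiles each have a profitable deviation by the same check.)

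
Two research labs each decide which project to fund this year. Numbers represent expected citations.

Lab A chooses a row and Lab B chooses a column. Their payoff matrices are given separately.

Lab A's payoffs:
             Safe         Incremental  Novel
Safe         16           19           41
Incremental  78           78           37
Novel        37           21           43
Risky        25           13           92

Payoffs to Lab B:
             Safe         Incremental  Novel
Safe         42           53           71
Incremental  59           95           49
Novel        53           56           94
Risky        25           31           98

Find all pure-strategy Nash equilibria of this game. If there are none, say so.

Lab A against Safe: payoffs 16, 78, 37, 25 → best response Incremental.
Lab A against Incremental: payoffs 19, 78, 21, 13 → best response Incremental.
Lab A against Novel: payoffs 41, 37, 43, 92 → best response Risky.
Lab B against Safe: payoffs 42, 53, 71 → best response Novel.
Lab B against Incremental: payoffs 59, 95, 49 → best response Incremental.
Lab B against Novel: payoffs 53, 56, 94 → best response Novel.
Lab B against Risky: payoffs 25, 31, 98 → best response Novel.
Mutual best responses: (Incremental, Incremental); (Risky, Novel).

Pure-strategy Nash equilibria: (Incremental, Incremental); (Risky, Novel)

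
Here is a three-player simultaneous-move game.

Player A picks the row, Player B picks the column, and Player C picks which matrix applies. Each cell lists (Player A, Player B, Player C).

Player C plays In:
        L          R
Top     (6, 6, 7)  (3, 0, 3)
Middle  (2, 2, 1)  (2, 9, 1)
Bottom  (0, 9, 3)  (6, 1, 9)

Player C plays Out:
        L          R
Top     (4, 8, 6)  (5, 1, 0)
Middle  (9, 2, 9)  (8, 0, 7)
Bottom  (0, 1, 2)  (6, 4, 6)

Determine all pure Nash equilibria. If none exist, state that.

Pure-strategy Nash equilibria: (Top, L, In) and (Middle, L, Out)

(Top, L, In): Player A gets 6, best alternative 2; Player B gets 6, best alternative 0; Player C gets 7, best alternative 6. No profitable deviation — NE.
(Top, L, Out): Player A can switch to Middle (4 → 9). Not NE.
(Top, R, In): Player A can switch to Bottom (3 → 6). Not NE.
(Top, R, Out): Player A can switch to Middle (5 → 8). Not NE.
(Middle, L, In): Player A can switch to Top (2 → 6). Not NE.
(Middle, L, Out): Player A gets 9, best alternative 4; Player B gets 2, best alternative 0; Player C gets 9, best alternative 1. No profitable deviation — NE.
(Middle, R, In): Player A can switch to Top (2 → 3). Not NE.
(Middle, R, Out): Player B can switch to L (0 → 2). Not NE.
(Bottom, L, In): Player A can switch to Top (0 → 6). Not NE.
(Bottom, L, Out): Player A can switch to Top (0 → 4). Not NE.
(Bottom, R, In): Player B can switch to L (1 → 9). Not NE.
(Bottom, R, Out): Player A can switch to Middle (6 → 8). Not NE.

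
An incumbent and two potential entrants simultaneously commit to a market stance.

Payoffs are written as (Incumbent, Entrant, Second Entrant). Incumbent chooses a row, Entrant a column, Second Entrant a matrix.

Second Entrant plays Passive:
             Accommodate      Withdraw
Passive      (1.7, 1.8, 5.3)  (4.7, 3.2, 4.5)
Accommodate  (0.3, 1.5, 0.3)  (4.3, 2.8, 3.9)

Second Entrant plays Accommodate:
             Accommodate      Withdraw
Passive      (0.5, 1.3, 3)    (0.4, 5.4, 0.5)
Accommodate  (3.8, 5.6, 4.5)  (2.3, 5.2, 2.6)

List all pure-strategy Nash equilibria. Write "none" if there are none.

Pure-strategy Nash equilibria: (Passive, Withdraw, Passive), (Accommodate, Accommodate, Accommodate)

(Passive, Accommodate, Passive): Entrant can switch to Withdraw (1.8 → 3.2). Not NE.
(Passive, Accommodate, Accommodate): Incumbent can switch to Accommodate (0.5 → 3.8). Not NE.
(Passive, Withdraw, Passive): Incumbent gets 4.7, best alternative 4.3; Entrant gets 3.2, best alternative 1.8; Second Entrant gets 4.5, best alternative 0.5. No profitable deviation — NE.
(Passive, Withdraw, Accommodate): Incumbent can switch to Accommodate (0.4 → 2.3). Not NE.
(Accommodate, Accommodate, Passive): Incumbent can switch to Passive (0.3 → 1.7). Not NE.
(Accommodate, Accommodate, Accommodate): Incumbent gets 3.8, best alternative 0.5; Entrant gets 5.6, best alternative 5.2; Second Entrant gets 4.5, best alternative 0.3. No profitable deviation — NE.
(Accommodate, Withdraw, Passive): Incumbent can switch to Passive (4.3 → 4.7). Not NE.
(Accommodate, Withdraw, Accommodate): Entrant can switch to Accommodate (5.2 → 5.6). Not NE.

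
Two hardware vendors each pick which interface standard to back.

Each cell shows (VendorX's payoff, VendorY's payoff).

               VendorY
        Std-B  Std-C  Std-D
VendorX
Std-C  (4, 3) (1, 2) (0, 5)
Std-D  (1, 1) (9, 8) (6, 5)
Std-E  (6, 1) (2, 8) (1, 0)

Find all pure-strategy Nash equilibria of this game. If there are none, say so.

(Std-C, Std-B): VendorX can switch to Std-E (4 → 6). Not NE.
(Std-C, Std-C): VendorX can switch to Std-D (1 → 9). Not NE.
(Std-C, Std-D): VendorX can switch to Std-D (0 → 6). Not NE.
(Std-D, Std-B): VendorX can switch to Std-C (1 → 4). Not NE.
(Std-D, Std-C): VendorX gets 9, best alternative 2; VendorY gets 8, best alternative 5. No profitable deviation — NE.
(Std-D, Std-D): VendorY can switch to Std-C (5 → 8). Not NE.
(Std-E, Std-B): VendorY can switch to Std-C (1 → 8). Not NE.
(Std-E, Std-C): VendorX can switch to Std-D (2 → 9). Not NE.
(Std-E, Std-D): VendorX can switch to Std-D (1 → 6). Not NE.

Pure NE: (Std-D, Std-C)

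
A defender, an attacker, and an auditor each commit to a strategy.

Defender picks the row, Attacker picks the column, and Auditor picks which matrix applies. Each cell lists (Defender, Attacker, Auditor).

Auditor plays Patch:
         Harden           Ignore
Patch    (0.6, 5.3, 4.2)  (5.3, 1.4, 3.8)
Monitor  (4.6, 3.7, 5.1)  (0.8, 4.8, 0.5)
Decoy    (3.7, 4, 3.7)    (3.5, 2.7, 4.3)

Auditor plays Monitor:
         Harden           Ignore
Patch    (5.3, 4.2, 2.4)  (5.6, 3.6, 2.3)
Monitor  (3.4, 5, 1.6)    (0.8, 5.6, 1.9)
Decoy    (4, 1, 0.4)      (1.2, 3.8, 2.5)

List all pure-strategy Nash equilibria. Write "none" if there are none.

For each strategy profile, look for a profitable unilateral deviation.
(Patch, Harden, Patch): Defender can switch to Monitor (0.6 → 4.6). Not NE.
(Patch, Harden, Monitor): Auditor can switch to Patch (2.4 → 4.2). Not NE.
(Patch, Ignore, Patch): Attacker can switch to Harden (1.4 → 5.3). Not NE.
(Patch, Ignore, Monitor): Attacker can switch to Harden (3.6 → 4.2). Not NE.
(Monitor, Harden, Patch): Attacker can switch to Ignore (3.7 → 4.8). Not NE.
(Monitor, Harden, Monitor): Defender can switch to Patch (3.4 → 5.3). Not NE.
(The remaining 6 profiles each have a profitable deviation by the same check.)

No pure-strategy Nash equilibrium.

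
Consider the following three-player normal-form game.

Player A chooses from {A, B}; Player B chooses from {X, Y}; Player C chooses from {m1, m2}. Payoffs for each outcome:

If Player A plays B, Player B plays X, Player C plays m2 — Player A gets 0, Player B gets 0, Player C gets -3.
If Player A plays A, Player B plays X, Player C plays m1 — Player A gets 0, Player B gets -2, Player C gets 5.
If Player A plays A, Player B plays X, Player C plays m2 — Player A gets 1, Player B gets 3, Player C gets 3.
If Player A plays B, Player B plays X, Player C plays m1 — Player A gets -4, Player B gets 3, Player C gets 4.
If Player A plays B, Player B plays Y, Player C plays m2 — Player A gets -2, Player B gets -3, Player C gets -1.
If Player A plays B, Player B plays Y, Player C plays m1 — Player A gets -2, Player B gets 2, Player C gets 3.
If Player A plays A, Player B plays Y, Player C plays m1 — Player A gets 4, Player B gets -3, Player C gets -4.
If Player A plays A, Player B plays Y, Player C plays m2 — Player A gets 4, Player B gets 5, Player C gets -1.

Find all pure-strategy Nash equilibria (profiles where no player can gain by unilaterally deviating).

Pure-strategy Nash equilibria: (A, X, m1), (A, Y, m2)

Player A against (X, m1): payoffs 0, -4 → best response A.
Player A against (X, m2): payoffs 1, 0 → best response A.
Player A against (Y, m1): payoffs 4, -2 → best response A.
Player A against (Y, m2): payoffs 4, -2 → best response A.
Player B against (A, m1): payoffs -2, -3 → best response X.
Player B against (A, m2): payoffs 3, 5 → best response Y.
Player B against (B, m1): payoffs 3, 2 → best response X.
Player B against (B, m2): payoffs 0, -3 → best response X.
Player C against (A, X): payoffs 5, 3 → best response m1.
Player C against (A, Y): payoffs -4, -1 → best response m2.
Player C against (B, X): payoffs 4, -3 → best response m1.
Player C against (B, Y): payoffs 3, -1 → best response m1.
Mutual best responses: (A, X, m1); (A, Y, m2).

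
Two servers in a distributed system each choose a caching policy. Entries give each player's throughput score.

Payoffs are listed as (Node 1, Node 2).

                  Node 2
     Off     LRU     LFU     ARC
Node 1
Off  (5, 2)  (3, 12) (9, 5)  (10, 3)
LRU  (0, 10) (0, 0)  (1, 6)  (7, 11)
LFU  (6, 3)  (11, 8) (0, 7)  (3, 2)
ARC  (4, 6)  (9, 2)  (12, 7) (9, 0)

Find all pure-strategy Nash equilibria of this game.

Pure-strategy Nash equilibria: (LFU, LRU); (ARC, LFU)

(Off, Off): Node 1 can switch to LFU (5 → 6). Not NE.
(Off, LRU): Node 1 can switch to LFU (3 → 11). Not NE.
(Off, LFU): Node 1 can switch to ARC (9 → 12). Not NE.
(Off, ARC): Node 2 can switch to LRU (3 → 12). Not NE.
(LRU, Off): Node 1 can switch to Off (0 → 5). Not NE.
(LRU, LRU): Node 1 can switch to Off (0 → 3). Not NE.
(LRU, LFU): Node 1 can switch to Off (1 → 9). Not NE.
(LRU, ARC): Node 1 can switch to Off (7 → 10). Not NE.
(LFU, LRU): Node 1 gets 11, best alternative 9; Node 2 gets 8, best alternative 7. No profitable deviation — NE.
(ARC, LFU): Node 1 gets 12, best alternative 9; Node 2 gets 7, best alternative 6. No profitable deviation — NE.
(The remaining 6 profiles each have a profitable deviation by the same check.)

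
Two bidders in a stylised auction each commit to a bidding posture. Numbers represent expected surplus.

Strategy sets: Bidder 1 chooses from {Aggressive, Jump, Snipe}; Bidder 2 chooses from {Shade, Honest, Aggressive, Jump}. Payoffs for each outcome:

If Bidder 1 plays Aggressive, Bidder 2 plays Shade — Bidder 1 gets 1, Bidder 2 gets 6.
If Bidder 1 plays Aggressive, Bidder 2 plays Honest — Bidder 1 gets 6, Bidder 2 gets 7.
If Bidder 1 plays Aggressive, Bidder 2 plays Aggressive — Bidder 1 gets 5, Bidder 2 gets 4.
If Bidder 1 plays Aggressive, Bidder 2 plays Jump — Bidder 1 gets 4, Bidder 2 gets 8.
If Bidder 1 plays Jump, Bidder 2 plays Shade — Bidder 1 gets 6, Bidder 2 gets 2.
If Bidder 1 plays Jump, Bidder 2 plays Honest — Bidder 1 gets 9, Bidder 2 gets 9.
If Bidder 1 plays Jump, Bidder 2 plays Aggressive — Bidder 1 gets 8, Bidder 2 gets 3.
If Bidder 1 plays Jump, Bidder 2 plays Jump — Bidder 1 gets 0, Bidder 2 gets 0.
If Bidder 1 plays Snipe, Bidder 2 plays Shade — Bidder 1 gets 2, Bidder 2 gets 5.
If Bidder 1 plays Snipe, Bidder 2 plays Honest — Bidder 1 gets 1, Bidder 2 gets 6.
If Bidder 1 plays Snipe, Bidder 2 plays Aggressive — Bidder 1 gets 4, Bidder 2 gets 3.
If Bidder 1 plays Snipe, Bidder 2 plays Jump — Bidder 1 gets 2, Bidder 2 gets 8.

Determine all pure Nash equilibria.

Pure-strategy Nash equilibria: (Aggressive, Jump), (Jump, Honest)

(Aggressive, Shade): Bidder 1 can switch to Jump (1 → 6). Not NE.
(Aggressive, Honest): Bidder 1 can switch to Jump (6 → 9). Not NE.
(Aggressive, Aggressive): Bidder 1 can switch to Jump (5 → 8). Not NE.
(Aggressive, Jump): Bidder 1 gets 4, best alternative 2; Bidder 2 gets 8, best alternative 7. No profitable deviation — NE.
(Jump, Shade): Bidder 2 can switch to Honest (2 → 9). Not NE.
(Jump, Honest): Bidder 1 gets 9, best alternative 6; Bidder 2 gets 9, best alternative 3. No profitable deviation — NE.
(Jump, Aggressive): Bidder 2 can switch to Honest (3 → 9). Not NE.
(Jump, Jump): Bidder 1 can switch to Aggressive (0 → 4). Not NE.
(Snipe, Shade): Bidder 1 can switch to Jump (2 → 6). Not NE.
(Snipe, Honest): Bidder 1 can switch to Aggressive (1 → 6). Not NE.
(The remaining 2 profiles each have a profitable deviation by the same check.)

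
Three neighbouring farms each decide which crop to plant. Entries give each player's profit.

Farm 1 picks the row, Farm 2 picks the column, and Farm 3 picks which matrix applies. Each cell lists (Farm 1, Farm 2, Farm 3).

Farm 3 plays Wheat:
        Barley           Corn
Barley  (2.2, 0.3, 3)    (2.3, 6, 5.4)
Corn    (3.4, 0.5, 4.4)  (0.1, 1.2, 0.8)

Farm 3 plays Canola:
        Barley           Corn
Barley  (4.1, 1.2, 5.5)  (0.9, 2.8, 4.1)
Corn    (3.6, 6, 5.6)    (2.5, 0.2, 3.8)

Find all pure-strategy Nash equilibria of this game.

(Barley, Corn, Wheat)

Farm 1 against (Barley, Wheat): payoffs 2.2, 3.4 → best response Corn.
Farm 1 against (Barley, Canola): payoffs 4.1, 3.6 → best response Barley.
Farm 1 against (Corn, Wheat): payoffs 2.3, 0.1 → best response Barley.
Farm 1 against (Corn, Canola): payoffs 0.9, 2.5 → best response Corn.
Farm 2 against (Barley, Wheat): payoffs 0.3, 6 → best response Corn.
Farm 2 against (Barley, Canola): payoffs 1.2, 2.8 → best response Corn.
Farm 2 against (Corn, Wheat): payoffs 0.5, 1.2 → best response Corn.
Farm 2 against (Corn, Canola): payoffs 6, 0.2 → best response Barley.
Farm 3 against (Barley, Barley): payoffs 3, 5.5 → best response Canola.
Farm 3 against (Barley, Corn): payoffs 5.4, 4.1 → best response Wheat.
Farm 3 against (Corn, Barley): payoffs 4.4, 5.6 → best response Canola.
Farm 3 against (Corn, Corn): payoffs 0.8, 3.8 → best response Canola.
Mutual best responses: (Barley, Corn, Wheat).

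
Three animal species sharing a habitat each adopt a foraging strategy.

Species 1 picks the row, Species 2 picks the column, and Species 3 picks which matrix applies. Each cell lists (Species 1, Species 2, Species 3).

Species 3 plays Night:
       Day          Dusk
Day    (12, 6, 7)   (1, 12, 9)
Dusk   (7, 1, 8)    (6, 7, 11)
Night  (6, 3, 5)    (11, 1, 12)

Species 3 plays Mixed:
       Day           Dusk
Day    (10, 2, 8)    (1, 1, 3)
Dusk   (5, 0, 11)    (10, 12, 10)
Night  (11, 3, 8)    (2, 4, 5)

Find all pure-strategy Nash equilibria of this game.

No pure-strategy Nash equilibrium.

(Day, Day, Night): Species 2 can switch to Dusk (6 → 12). Not NE.
(Day, Day, Mixed): Species 1 can switch to Night (10 → 11). Not NE.
(Day, Dusk, Night): Species 1 can switch to Dusk (1 → 6). Not NE.
(Day, Dusk, Mixed): Species 1 can switch to Dusk (1 → 10). Not NE.
(Dusk, Day, Night): Species 1 can switch to Day (7 → 12). Not NE.
(Dusk, Day, Mixed): Species 1 can switch to Day (5 → 10). Not NE.
(Dusk, Dusk, Night): Species 1 can switch to Night (6 → 11). Not NE.
(Dusk, Dusk, Mixed): Species 3 can switch to Night (10 → 11). Not NE.
(Night, Day, Night): Species 1 can switch to Day (6 → 12). Not NE.
(Night, Day, Mixed): Species 2 can switch to Dusk (3 → 4). Not NE.
(Night, Dusk, Night): Species 2 can switch to Day (1 → 3). Not NE.
(Night, Dusk, Mixed): Species 1 can switch to Dusk (2 → 10). Not NE.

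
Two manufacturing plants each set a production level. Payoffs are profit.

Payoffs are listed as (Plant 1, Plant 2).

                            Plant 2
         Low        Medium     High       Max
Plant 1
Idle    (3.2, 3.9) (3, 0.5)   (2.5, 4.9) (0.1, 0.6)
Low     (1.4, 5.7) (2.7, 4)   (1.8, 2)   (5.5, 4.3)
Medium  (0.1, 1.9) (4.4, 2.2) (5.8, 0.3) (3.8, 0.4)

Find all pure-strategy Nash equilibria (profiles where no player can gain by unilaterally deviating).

(Medium, Medium)

Plant 1 against Low: payoffs 3.2, 1.4, 0.1 → best response Idle.
Plant 1 against Medium: payoffs 3, 2.7, 4.4 → best response Medium.
Plant 1 against High: payoffs 2.5, 1.8, 5.8 → best response Medium.
Plant 1 against Max: payoffs 0.1, 5.5, 3.8 → best response Low.
Plant 2 against Idle: payoffs 3.9, 0.5, 4.9, 0.6 → best response High.
Plant 2 against Low: payoffs 5.7, 4, 2, 4.3 → best response Low.
Plant 2 against Medium: payoffs 1.9, 2.2, 0.3, 0.4 → best response Medium.
Mutual best responses: (Medium, Medium).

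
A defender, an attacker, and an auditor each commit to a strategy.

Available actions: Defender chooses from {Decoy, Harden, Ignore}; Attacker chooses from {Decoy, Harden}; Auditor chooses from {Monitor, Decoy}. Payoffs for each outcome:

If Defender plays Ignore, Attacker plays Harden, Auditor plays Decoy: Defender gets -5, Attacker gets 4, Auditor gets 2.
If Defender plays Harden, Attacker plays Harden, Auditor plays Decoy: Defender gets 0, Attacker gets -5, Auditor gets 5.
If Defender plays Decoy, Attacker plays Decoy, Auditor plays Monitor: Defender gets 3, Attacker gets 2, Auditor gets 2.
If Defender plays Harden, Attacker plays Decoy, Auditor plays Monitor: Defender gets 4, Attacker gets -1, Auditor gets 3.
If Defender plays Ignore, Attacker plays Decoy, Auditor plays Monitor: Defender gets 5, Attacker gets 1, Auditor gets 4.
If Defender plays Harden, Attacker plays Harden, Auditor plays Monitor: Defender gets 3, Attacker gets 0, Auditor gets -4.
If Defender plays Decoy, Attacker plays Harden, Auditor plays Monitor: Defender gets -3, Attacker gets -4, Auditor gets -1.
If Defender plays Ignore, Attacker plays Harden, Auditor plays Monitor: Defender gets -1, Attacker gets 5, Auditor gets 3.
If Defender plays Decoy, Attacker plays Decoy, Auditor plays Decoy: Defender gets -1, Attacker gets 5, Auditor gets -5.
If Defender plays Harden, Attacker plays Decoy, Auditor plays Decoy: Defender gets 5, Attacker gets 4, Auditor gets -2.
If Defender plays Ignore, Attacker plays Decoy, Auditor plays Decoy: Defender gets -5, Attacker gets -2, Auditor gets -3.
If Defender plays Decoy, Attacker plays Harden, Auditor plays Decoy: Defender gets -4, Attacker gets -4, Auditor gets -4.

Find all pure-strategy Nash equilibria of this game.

Defender against (Decoy, Monitor): payoffs 3, 4, 5 → best response Ignore.
Defender against (Decoy, Decoy): payoffs -1, 5, -5 → best response Harden.
Defender against (Harden, Monitor): payoffs -3, 3, -1 → best response Harden.
Defender against (Harden, Decoy): payoffs -4, 0, -5 → best response Harden.
Attacker against (Decoy, Monitor): payoffs 2, -4 → best response Decoy.
Attacker against (Decoy, Decoy): payoffs 5, -4 → best response Decoy.
Attacker against (Harden, Monitor): payoffs -1, 0 → best response Harden.
Attacker against (Harden, Decoy): payoffs 4, -5 → best response Decoy.
Attacker against (Ignore, Monitor): payoffs 1, 5 → best response Harden.
Attacker against (Ignore, Decoy): payoffs -2, 4 → best response Harden.
Auditor against (Decoy, Decoy): payoffs 2, -5 → best response Monitor.
Auditor against (Decoy, Harden): payoffs -1, -4 → best response Monitor.
Auditor against (Harden, Decoy): payoffs 3, -2 → best response Monitor.
Auditor against (Harden, Harden): payoffs -4, 5 → best response Decoy.
Auditor against (Ignore, Decoy): payoffs 4, -3 → best response Monitor.
Auditor against (Ignore, Harden): payoffs 3, 2 → best response Monitor.
No profile is a mutual best response for all players.

No pure-strategy Nash equilibrium.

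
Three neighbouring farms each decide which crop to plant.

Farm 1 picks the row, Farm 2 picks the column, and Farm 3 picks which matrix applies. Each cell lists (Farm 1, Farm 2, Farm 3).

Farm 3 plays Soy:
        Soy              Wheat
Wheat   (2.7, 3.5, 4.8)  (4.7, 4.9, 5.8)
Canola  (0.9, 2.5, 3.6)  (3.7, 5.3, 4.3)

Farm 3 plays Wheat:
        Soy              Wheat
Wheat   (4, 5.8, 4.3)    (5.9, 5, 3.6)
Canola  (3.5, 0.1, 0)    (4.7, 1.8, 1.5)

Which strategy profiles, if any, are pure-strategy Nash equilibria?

(Wheat, Soy, Soy): Farm 2 can switch to Wheat (3.5 → 4.9). Not NE.
(Wheat, Soy, Wheat): Farm 3 can switch to Soy (4.3 → 4.8). Not NE.
(Wheat, Wheat, Soy): Farm 1 gets 4.7, best alternative 3.7; Farm 2 gets 4.9, best alternative 3.5; Farm 3 gets 5.8, best alternative 3.6. No profitable deviation — NE.
(Wheat, Wheat, Wheat): Farm 2 can switch to Soy (5 → 5.8). Not NE.
(Canola, Soy, Soy): Farm 1 can switch to Wheat (0.9 → 2.7). Not NE.
(Canola, Soy, Wheat): Farm 1 can switch to Wheat (3.5 → 4). Not NE.
(Canola, Wheat, Soy): Farm 1 can switch to Wheat (3.7 → 4.7). Not NE.
(Canola, Wheat, Wheat): Farm 1 can switch to Wheat (4.7 → 5.9). Not NE.

The unique pure-strategy Nash equilibrium is (Wheat, Wheat, Soy).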